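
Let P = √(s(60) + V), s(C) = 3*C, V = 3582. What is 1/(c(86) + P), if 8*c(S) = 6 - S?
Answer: 5/1831 + 3*√418/3662 ≈ 0.019480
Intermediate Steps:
c(S) = ¾ - S/8 (c(S) = (6 - S)/8 = ¾ - S/8)
P = 3*√418 (P = √(3*60 + 3582) = √(180 + 3582) = √3762 = 3*√418 ≈ 61.335)
1/(c(86) + P) = 1/((¾ - ⅛*86) + 3*√418) = 1/((¾ - 43/4) + 3*√418) = 1/(-10 + 3*√418)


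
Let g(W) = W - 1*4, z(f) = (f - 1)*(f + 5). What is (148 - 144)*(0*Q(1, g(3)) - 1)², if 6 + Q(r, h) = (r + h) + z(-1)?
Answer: 4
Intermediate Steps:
z(f) = (-1 + f)*(5 + f)
g(W) = -4 + W (g(W) = W - 4 = -4 + W)
Q(r, h) = -14 + h + r (Q(r, h) = -6 + ((r + h) + (-5 + (-1)² + 4*(-1))) = -6 + ((h + r) + (-5 + 1 - 4)) = -6 + ((h + r) - 8) = -6 + (-8 + h + r) = -14 + h + r)
(148 - 144)*(0*Q(1, g(3)) - 1)² = (148 - 144)*(0*(-14 + (-4 + 3) + 1) - 1)² = 4*(0*(-14 - 1 + 1) - 1)² = 4*(0*(-14) - 1)² = 4*(0 - 1)² = 4*(-1)² = 4*1 = 4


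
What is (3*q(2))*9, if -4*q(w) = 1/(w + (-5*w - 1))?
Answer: ¾ ≈ 0.75000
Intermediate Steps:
q(w) = -1/(4*(-1 - 4*w)) (q(w) = -1/(4*(w + (-5*w - 1))) = -1/(4*(w + (-1 - 5*w))) = -1/(4*(-1 - 4*w)))
(3*q(2))*9 = (3*(1/(4*(1 + 4*2))))*9 = (3*(1/(4*(1 + 8))))*9 = (3*((¼)/9))*9 = (3*((¼)*(⅑)))*9 = (3*(1/36))*9 = (1/12)*9 = ¾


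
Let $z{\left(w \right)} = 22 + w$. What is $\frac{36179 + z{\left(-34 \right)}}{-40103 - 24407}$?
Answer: $- \frac{36167}{64510} \approx -0.56064$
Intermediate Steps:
$\frac{36179 + z{\left(-34 \right)}}{-40103 - 24407} = \frac{36179 + \left(22 - 34\right)}{-40103 - 24407} = \frac{36179 - 12}{-64510} = 36167 \left(- \frac{1}{64510}\right) = - \frac{36167}{64510}$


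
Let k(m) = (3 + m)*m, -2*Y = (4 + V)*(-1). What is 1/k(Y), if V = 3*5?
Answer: 4/475 ≈ 0.0084210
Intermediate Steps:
V = 15
Y = 19/2 (Y = -(4 + 15)*(-1)/2 = -19*(-1)/2 = -½*(-19) = 19/2 ≈ 9.5000)
k(m) = m*(3 + m)
1/k(Y) = 1/(19*(3 + 19/2)/2) = 1/((19/2)*(25/2)) = 1/(475/4) = 4/475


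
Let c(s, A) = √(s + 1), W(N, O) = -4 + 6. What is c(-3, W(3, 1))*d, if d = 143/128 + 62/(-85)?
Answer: 4219*I*√2/10880 ≈ 0.5484*I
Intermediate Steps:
W(N, O) = 2
d = 4219/10880 (d = 143*(1/128) + 62*(-1/85) = 143/128 - 62/85 = 4219/10880 ≈ 0.38778)
c(s, A) = √(1 + s)
c(-3, W(3, 1))*d = √(1 - 3)*(4219/10880) = √(-2)*(4219/10880) = (I*√2)*(4219/10880) = 4219*I*√2/10880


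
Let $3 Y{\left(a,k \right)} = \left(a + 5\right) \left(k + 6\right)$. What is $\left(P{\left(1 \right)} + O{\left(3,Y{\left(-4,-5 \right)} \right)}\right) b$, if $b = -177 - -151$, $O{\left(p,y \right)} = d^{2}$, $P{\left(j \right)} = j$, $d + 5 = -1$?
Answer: $-962$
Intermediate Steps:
$d = -6$ ($d = -5 - 1 = -6$)
$Y{\left(a,k \right)} = \frac{\left(5 + a\right) \left(6 + k\right)}{3}$ ($Y{\left(a,k \right)} = \frac{\left(a + 5\right) \left(k + 6\right)}{3} = \frac{\left(5 + a\right) \left(6 + k\right)}{3}$)
$O{\left(p,y \right)} = 36$ ($O{\left(p,y \right)} = \left(-6\right)^{2} = 36$)
$b = -26$ ($b = -177 + 151 = -26$)
$\left(P{\left(1 \right)} + O{\left(3,Y{\left(-4,-5 \right)} \right)}\right) b = \left(1 + 36\right) \left(-26\right) = 37 \left(-26\right) = -962$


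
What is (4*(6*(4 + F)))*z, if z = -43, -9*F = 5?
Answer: -10664/3 ≈ -3554.7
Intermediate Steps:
F = -5/9 (F = -⅑*5 = -5/9 ≈ -0.55556)
(4*(6*(4 + F)))*z = (4*(6*(4 - 5/9)))*(-43) = (4*(6*(31/9)))*(-43) = (4*(62/3))*(-43) = (248/3)*(-43) = -10664/3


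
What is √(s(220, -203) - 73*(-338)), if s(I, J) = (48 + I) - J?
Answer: √25145 ≈ 158.57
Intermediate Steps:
s(I, J) = 48 + I - J
√(s(220, -203) - 73*(-338)) = √((48 + 220 - 1*(-203)) - 73*(-338)) = √((48 + 220 + 203) + 24674) = √(471 + 24674) = √25145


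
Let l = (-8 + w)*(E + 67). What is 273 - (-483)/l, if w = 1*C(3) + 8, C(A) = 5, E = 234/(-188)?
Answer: 1211781/4415 ≈ 274.47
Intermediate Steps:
E = -117/94 (E = 234*(-1/188) = -117/94 ≈ -1.2447)
w = 13 (w = 1*5 + 8 = 5 + 8 = 13)
l = 30905/94 (l = (-8 + 13)*(-117/94 + 67) = 5*(6181/94) = 30905/94 ≈ 328.78)
273 - (-483)/l = 273 - (-483)/30905/94 = 273 - (-483)*94/30905 = 273 - 1*(-6486/4415) = 273 + 6486/4415 = 1211781/4415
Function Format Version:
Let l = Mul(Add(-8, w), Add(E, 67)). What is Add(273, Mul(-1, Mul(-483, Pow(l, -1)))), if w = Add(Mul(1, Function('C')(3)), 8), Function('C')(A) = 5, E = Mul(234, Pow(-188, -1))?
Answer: Rational(1211781, 4415) ≈ 274.47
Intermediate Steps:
E = Rational(-117, 94) (E = Mul(234, Rational(-1, 188)) = Rational(-117, 94) ≈ -1.2447)
w = 13 (w = Add(Mul(1, 5), 8) = Add(5, 8) = 13)
l = Rational(30905, 94) (l = Mul(Add(-8, 13), Add(Rational(-117, 94), 67)) = Mul(5, Rational(6181, 94)) = Rational(30905, 94) ≈ 328.78)
Add(273, Mul(-1, Mul(-483, Pow(l, -1)))) = Add(273, Mul(-1, Mul(-483, Pow(Rational(30905, 94), -1)))) = Add(273, Mul(-1, Mul(-483, Rational(94, 30905)))) = Add(273, Mul(-1, Rational(-6486, 4415))) = Add(273, Rational(6486, 4415)) = Rational(1211781, 4415)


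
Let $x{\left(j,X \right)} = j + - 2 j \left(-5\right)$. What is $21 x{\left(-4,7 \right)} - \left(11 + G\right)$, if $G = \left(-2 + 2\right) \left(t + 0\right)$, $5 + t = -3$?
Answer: $-935$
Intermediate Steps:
$t = -8$ ($t = -5 - 3 = -8$)
$G = 0$ ($G = \left(-2 + 2\right) \left(-8 + 0\right) = 0 \left(-8\right) = 0$)
$x{\left(j,X \right)} = 11 j$ ($x{\left(j,X \right)} = j + 10 j = 11 j$)
$21 x{\left(-4,7 \right)} - \left(11 + G\right) = 21 \cdot 11 \left(-4\right) - 11 = 21 \left(-44\right) + \left(-11 + 0\right) = -924 - 11 = -935$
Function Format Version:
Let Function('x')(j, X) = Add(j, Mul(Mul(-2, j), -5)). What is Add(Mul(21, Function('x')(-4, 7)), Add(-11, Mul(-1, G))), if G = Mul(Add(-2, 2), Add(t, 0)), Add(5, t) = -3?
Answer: -935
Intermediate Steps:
t = -8 (t = Add(-5, -3) = -8)
G = 0 (G = Mul(Add(-2, 2), Add(-8, 0)) = Mul(0, -8) = 0)
Function('x')(j, X) = Mul(11, j) (Function('x')(j, X) = Add(j, Mul(10, j)) = Mul(11, j))
Add(Mul(21, Function('x')(-4, 7)), Add(-11, Mul(-1, G))) = Add(Mul(21, Mul(11, -4)), Add(-11, Mul(-1, 0))) = Add(Mul(21, -44), Add(-11, 0)) = Add(-924, -11) = -935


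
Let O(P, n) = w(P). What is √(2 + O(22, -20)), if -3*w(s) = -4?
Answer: √30/3 ≈ 1.8257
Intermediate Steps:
w(s) = 4/3 (w(s) = -⅓*(-4) = 4/3)
O(P, n) = 4/3
√(2 + O(22, -20)) = √(2 + 4/3) = √(10/3) = √30/3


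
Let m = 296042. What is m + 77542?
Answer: 373584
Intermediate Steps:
m + 77542 = 296042 + 77542 = 373584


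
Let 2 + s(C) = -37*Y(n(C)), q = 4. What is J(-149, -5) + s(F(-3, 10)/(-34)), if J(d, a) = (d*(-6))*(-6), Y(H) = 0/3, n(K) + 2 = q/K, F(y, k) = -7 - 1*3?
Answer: -5366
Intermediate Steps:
F(y, k) = -10 (F(y, k) = -7 - 3 = -10)
n(K) = -2 + 4/K
Y(H) = 0 (Y(H) = 0*(⅓) = 0)
J(d, a) = 36*d (J(d, a) = -6*d*(-6) = 36*d)
s(C) = -2 (s(C) = -2 - 37*0 = -2 + 0 = -2)
J(-149, -5) + s(F(-3, 10)/(-34)) = 36*(-149) - 2 = -5364 - 2 = -5366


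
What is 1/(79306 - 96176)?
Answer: -1/16870 ≈ -5.9277e-5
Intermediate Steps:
1/(79306 - 96176) = 1/(-16870) = -1/16870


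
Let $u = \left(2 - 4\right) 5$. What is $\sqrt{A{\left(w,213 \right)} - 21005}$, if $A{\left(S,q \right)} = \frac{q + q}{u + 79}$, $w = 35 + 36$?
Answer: $\frac{i \sqrt{11108379}}{23} \approx 144.91 i$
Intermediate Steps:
$u = -10$ ($u = \left(-2\right) 5 = -10$)
$w = 71$
$A{\left(S,q \right)} = \frac{2 q}{69}$ ($A{\left(S,q \right)} = \frac{q + q}{-10 + 79} = \frac{2 q}{69}$)
$\sqrt{A{\left(w,213 \right)} - 21005} = \sqrt{\frac{2}{69} \cdot 213 - 21005} = \sqrt{\frac{142}{23} - 21005} = \sqrt{- \frac{482973}{23}} = \frac{i \sqrt{11108379}}{23}$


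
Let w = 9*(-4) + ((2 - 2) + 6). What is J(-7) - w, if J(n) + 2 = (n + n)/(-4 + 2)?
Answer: 35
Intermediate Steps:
J(n) = -2 - n (J(n) = -2 + (n + n)/(-4 + 2) = -2 + (2*n)/(-2) = -2 + (2*n)*(-½) = -2 - n)
w = -30 (w = -36 + (0 + 6) = -36 + 6 = -30)
J(-7) - w = (-2 - 1*(-7)) - 1*(-30) = (-2 + 7) + 30 = 5 + 30 = 35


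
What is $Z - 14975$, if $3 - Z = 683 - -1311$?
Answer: $-16966$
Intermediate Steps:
$Z = -1991$ ($Z = 3 - \left(683 - -1311\right) = 3 - \left(683 + 1311\right) = 3 - 1994 = -1991$)
$Z - 14975 = -1991 - 14975 = -16966$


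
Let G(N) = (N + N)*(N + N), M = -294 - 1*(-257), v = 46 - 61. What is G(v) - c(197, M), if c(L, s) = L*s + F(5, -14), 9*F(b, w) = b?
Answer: 73696/9 ≈ 8188.4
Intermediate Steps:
F(b, w) = b/9
v = -15
M = -37 (M = -294 + 257 = -37)
G(N) = 4*N² (G(N) = (2*N)*(2*N) = 4*N²)
c(L, s) = 5/9 + L*s (c(L, s) = L*s + (⅑)*5 = L*s + 5/9 = 5/9 + L*s)
G(v) - c(197, M) = 4*(-15)² - (5/9 + 197*(-37)) = 4*225 - (5/9 - 7289) = 900 - 1*(-65596/9) = 900 + 65596/9 = 73696/9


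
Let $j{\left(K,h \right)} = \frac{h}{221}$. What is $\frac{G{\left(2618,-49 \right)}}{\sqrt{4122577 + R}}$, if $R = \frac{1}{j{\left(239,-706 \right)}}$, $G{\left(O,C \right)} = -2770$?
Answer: $- \frac{2770 \sqrt{2054840633546}}{2910539141} \approx -1.3643$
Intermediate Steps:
$j{\left(K,h \right)} = \frac{h}{221}$ ($j{\left(K,h \right)} = h \frac{1}{221} = \frac{h}{221}$)
$R = - \frac{221}{706}$ ($R = \frac{1}{\frac{1}{221} \left(-706\right)} = \frac{1}{- \frac{706}{221}} = - \frac{221}{706} \approx -0.31303$)
$\frac{G{\left(2618,-49 \right)}}{\sqrt{4122577 + R}} = - \frac{2770}{\sqrt{4122577 - \frac{221}{706}}} = - \frac{2770}{\sqrt{\frac{2910539141}{706}}} = - \frac{2770}{\frac{1}{706} \sqrt{2054840633546}} = - 2770 \frac{\sqrt{2054840633546}}{2910539141} = - \frac{2770 \sqrt{2054840633546}}{2910539141}$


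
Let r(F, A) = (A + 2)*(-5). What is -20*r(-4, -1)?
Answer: 100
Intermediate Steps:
r(F, A) = -10 - 5*A (r(F, A) = (2 + A)*(-5) = -10 - 5*A)
-20*r(-4, -1) = -20*(-10 - 5*(-1)) = -20*(-10 + 5) = -20*(-5) = 100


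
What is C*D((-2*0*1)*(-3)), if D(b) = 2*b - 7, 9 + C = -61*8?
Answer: 3479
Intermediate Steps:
C = -497 (C = -9 - 61*8 = -9 - 488 = -497)
D(b) = -7 + 2*b
C*D((-2*0*1)*(-3)) = -497*(-7 + 2*((-2*0*1)*(-3))) = -497*(-7 + 2*((0*1)*(-3))) = -497*(-7 + 2*(0*(-3))) = -497*(-7 + 2*0) = -497*(-7 + 0) = -497*(-7) = 3479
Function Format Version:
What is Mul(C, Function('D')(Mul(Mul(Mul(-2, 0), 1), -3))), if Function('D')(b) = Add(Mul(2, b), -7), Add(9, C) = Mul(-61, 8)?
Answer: 3479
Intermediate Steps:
C = -497 (C = Add(-9, Mul(-61, 8)) = Add(-9, -488) = -497)
Function('D')(b) = Add(-7, Mul(2, b))
Mul(C, Function('D')(Mul(Mul(Mul(-2, 0), 1), -3))) = Mul(-497, Add(-7, Mul(2, Mul(Mul(Mul(-2, 0), 1), -3)))) = Mul(-497, Add(-7, Mul(2, Mul(Mul(0, 1), -3)))) = Mul(-497, Add(-7, Mul(2, Mul(0, -3)))) = Mul(-497, Add(-7, Mul(2, 0))) = Mul(-497, Add(-7, 0)) = Mul(-497, -7) = 3479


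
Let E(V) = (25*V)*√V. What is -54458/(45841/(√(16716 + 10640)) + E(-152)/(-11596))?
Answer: -2159397043076/(132893059*√6839 + 25988200*I*√38) ≈ -196.45 + 2.8636*I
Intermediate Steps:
E(V) = 25*V^(3/2)
-54458/(45841/(√(16716 + 10640)) + E(-152)/(-11596)) = -54458/(45841/(√(16716 + 10640)) + (25*(-152)^(3/2))/(-11596)) = -54458/(45841/(√27356) + (25*(-304*I*√38))*(-1/11596)) = -54458/(45841/((2*√6839)) - 7600*I*√38*(-1/11596)) = -54458/(45841*(√6839/13678) + 1900*I*√38/2899) = -54458/(45841*√6839/13678 + 1900*I*√38/2899)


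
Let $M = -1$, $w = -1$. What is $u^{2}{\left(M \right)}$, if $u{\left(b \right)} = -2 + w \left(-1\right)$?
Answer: $1$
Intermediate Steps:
$u{\left(b \right)} = -1$ ($u{\left(b \right)} = -2 - -1 = -2 + 1 = -1$)
$u^{2}{\left(M \right)} = \left(-1\right)^{2} = 1$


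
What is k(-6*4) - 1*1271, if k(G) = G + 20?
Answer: -1275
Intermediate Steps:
k(G) = 20 + G
k(-6*4) - 1*1271 = (20 - 6*4) - 1*1271 = (20 - 24) - 1271 = -4 - 1271 = -1275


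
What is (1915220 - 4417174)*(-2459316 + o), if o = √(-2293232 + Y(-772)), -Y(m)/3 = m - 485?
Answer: 6153095503464 - 2501954*I*√2289461 ≈ 6.1531e+12 - 3.7857e+9*I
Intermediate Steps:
Y(m) = 1455 - 3*m (Y(m) = -3*(m - 485) = -3*(-485 + m) = 1455 - 3*m)
o = I*√2289461 (o = √(-2293232 + (1455 - 3*(-772))) = √(-2293232 + (1455 + 2316)) = √(-2293232 + 3771) = √(-2289461) = I*√2289461 ≈ 1513.1*I)
(1915220 - 4417174)*(-2459316 + o) = (1915220 - 4417174)*(-2459316 + I*√2289461) = -2501954*(-2459316 + I*√2289461) = 6153095503464 - 2501954*I*√2289461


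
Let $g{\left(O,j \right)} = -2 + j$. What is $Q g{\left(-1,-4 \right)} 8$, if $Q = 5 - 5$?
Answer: $0$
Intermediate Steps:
$Q = 0$
$Q g{\left(-1,-4 \right)} 8 = 0 \left(-2 - 4\right) 8 = 0 \left(-6\right) 8 = 0 \cdot 8 = 0$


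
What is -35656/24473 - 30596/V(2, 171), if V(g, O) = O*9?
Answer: -803650492/37663947 ≈ -21.337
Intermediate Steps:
V(g, O) = 9*O
-35656/24473 - 30596/V(2, 171) = -35656/24473 - 30596/(9*171) = -35656*1/24473 - 30596/1539 = -35656/24473 - 30596*1/1539 = -35656/24473 - 30596/1539 = -803650492/37663947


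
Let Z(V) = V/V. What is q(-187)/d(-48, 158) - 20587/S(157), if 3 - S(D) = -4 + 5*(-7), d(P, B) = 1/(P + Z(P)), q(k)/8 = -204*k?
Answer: -86064829/6 ≈ -1.4344e+7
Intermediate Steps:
q(k) = -1632*k (q(k) = 8*(-204*k) = -1632*k)
Z(V) = 1
d(P, B) = 1/(1 + P) (d(P, B) = 1/(P + 1) = 1/(1 + P))
S(D) = 42 (S(D) = 3 - (-4 + 5*(-7)) = 3 - (-4 - 35) = 3 - 1*(-39) = 3 + 39 = 42)
q(-187)/d(-48, 158) - 20587/S(157) = (-1632*(-187))/(1/(1 - 48)) - 20587/42 = 305184/(1/(-47)) - 20587*1/42 = 305184/(-1/47) - 2941/6 = 305184*(-47) - 2941/6 = -14343648 - 2941/6 = -86064829/6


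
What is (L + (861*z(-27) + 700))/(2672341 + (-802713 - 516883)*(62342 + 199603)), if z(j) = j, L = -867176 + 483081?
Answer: 406642/345658901879 ≈ 1.1764e-6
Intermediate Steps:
L = -384095
(L + (861*z(-27) + 700))/(2672341 + (-802713 - 516883)*(62342 + 199603)) = (-384095 + (861*(-27) + 700))/(2672341 + (-802713 - 516883)*(62342 + 199603)) = (-384095 + (-23247 + 700))/(2672341 - 1319596*261945) = (-384095 - 22547)/(2672341 - 345661574220) = -406642/(-345658901879) = -406642*(-1/345658901879) = 406642/345658901879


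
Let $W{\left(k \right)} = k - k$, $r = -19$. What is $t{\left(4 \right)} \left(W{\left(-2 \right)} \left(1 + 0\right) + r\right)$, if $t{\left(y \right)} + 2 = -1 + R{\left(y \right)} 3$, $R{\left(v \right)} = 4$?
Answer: $-171$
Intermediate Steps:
$W{\left(k \right)} = 0$
$t{\left(y \right)} = 9$ ($t{\left(y \right)} = -2 + \left(-1 + 4 \cdot 3\right) = -2 + \left(-1 + 12\right) = -2 + 11 = 9$)
$t{\left(4 \right)} \left(W{\left(-2 \right)} \left(1 + 0\right) + r\right) = 9 \left(0 \left(1 + 0\right) - 19\right) = 9 \left(0 \cdot 1 - 19\right) = 9 \left(0 - 19\right) = 9 \left(-19\right) = -171$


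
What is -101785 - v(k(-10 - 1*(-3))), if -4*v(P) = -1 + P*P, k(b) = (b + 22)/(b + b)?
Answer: -79799411/784 ≈ -1.0179e+5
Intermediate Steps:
k(b) = (22 + b)/(2*b) (k(b) = (22 + b)/((2*b)) = (22 + b)*(1/(2*b)) = (22 + b)/(2*b))
v(P) = ¼ - P²/4 (v(P) = -(-1 + P*P)/4 = -(-1 + P²)/4 = ¼ - P²/4)
-101785 - v(k(-10 - 1*(-3))) = -101785 - (¼ - (22 + (-10 - 1*(-3)))²/(4*(-10 - 1*(-3))²)/4) = -101785 - (¼ - (22 + (-10 + 3))²/(4*(-10 + 3)²)/4) = -101785 - (¼ - (22 - 7)²/196/4) = -101785 - (¼ - ((½)*(-⅐)*15)²/4) = -101785 - (¼ - (-15/14)²/4) = -101785 - (¼ - ¼*225/196) = -101785 - (¼ - 225/784) = -101785 - 1*(-29/784) = -101785 + 29/784 = -79799411/784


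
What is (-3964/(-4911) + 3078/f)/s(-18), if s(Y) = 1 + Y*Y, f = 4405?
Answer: 32577478/7030710375 ≈ 0.0046336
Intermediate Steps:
s(Y) = 1 + Y**2
(-3964/(-4911) + 3078/f)/s(-18) = (-3964/(-4911) + 3078/4405)/(1 + (-18)**2) = (-3964*(-1/4911) + 3078*(1/4405))/(1 + 324) = (3964/4911 + 3078/4405)/325 = (32577478/21632955)*(1/325) = 32577478/7030710375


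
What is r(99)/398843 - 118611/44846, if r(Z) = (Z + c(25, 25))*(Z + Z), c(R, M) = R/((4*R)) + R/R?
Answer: -23208498198/8943256589 ≈ -2.5951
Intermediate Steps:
c(R, M) = 5/4 (c(R, M) = R*(1/(4*R)) + 1 = 1/4 + 1 = 5/4)
r(Z) = 2*Z*(5/4 + Z) (r(Z) = (Z + 5/4)*(Z + Z) = (5/4 + Z)*(2*Z) = 2*Z*(5/4 + Z))
r(99)/398843 - 118611/44846 = ((1/2)*99*(5 + 4*99))/398843 - 118611/44846 = ((1/2)*99*(5 + 396))*(1/398843) - 118611*1/44846 = ((1/2)*99*401)*(1/398843) - 118611/44846 = (39699/2)*(1/398843) - 118611/44846 = 39699/797686 - 118611/44846 = -23208498198/8943256589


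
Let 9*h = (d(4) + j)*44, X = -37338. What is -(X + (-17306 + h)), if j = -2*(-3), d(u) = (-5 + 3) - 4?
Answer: 54644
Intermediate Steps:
d(u) = -6 (d(u) = -2 - 4 = -6)
j = 6
h = 0 (h = ((-6 + 6)*44)/9 = (0*44)/9 = (⅑)*0 = 0)
-(X + (-17306 + h)) = -(-37338 + (-17306 + 0)) = -(-37338 - 17306) = -1*(-54644) = 54644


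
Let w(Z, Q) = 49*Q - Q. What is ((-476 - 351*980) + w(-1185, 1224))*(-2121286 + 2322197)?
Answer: -57401076344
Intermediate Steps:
w(Z, Q) = 48*Q
((-476 - 351*980) + w(-1185, 1224))*(-2121286 + 2322197) = ((-476 - 351*980) + 48*1224)*(-2121286 + 2322197) = ((-476 - 343980) + 58752)*200911 = (-344456 + 58752)*200911 = -285704*200911 = -57401076344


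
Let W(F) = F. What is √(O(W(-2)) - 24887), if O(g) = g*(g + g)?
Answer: I*√24879 ≈ 157.73*I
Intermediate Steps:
O(g) = 2*g² (O(g) = g*(2*g) = 2*g²)
√(O(W(-2)) - 24887) = √(2*(-2)² - 24887) = √(2*4 - 24887) = √(8 - 24887) = √(-24879) = I*√24879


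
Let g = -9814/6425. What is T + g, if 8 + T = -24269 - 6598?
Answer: -198381689/6425 ≈ -30877.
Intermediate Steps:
T = -30875 (T = -8 + (-24269 - 6598) = -8 - 30867 = -30875)
g = -9814/6425 (g = -9814*1/6425 = -9814/6425 ≈ -1.5275)
T + g = -30875 - 9814/6425 = -198381689/6425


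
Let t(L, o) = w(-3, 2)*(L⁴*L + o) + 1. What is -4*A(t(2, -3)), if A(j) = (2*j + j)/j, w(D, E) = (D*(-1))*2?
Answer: -12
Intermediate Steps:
w(D, E) = -2*D (w(D, E) = -D*2 = -2*D)
t(L, o) = 1 + 6*o + 6*L⁵ (t(L, o) = (-2*(-3))*(L⁴*L + o) + 1 = 6*(L⁵ + o) + 1 = 6*(o + L⁵) + 1 = (6*o + 6*L⁵) + 1 = 1 + 6*o + 6*L⁵)
A(j) = 3 (A(j) = (3*j)/j = 3)
-4*A(t(2, -3)) = -4*3 = -12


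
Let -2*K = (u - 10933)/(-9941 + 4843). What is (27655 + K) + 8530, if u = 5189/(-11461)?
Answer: 2114160966779/58428178 ≈ 36184.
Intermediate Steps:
u = -5189/11461 (u = 5189*(-1/11461) = -5189/11461 ≈ -0.45275)
K = -62654151/58428178 (K = -(-5189/11461 - 10933)/(2*(-9941 + 4843)) = -(-62654151)/(11461*(-5098)) = -(-62654151)*(-1)/(11461*5098) = -½*62654151/29214089 = -62654151/58428178 ≈ -1.0723)
(27655 + K) + 8530 = (27655 - 62654151/58428178) + 8530 = 1615768608439/58428178 + 8530 = 2114160966779/58428178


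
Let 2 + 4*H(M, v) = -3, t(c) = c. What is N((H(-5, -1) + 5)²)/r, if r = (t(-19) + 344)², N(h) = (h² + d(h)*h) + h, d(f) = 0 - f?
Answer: 9/67600 ≈ 0.00013314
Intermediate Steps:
H(M, v) = -5/4 (H(M, v) = -½ + (¼)*(-3) = -½ - ¾ = -5/4)
d(f) = -f
N(h) = h (N(h) = (h² + (-h)*h) + h = (h² - h²) + h = 0 + h = h)
r = 105625 (r = (-19 + 344)² = 325² = 105625)
N((H(-5, -1) + 5)²)/r = (-5/4 + 5)²/105625 = (15/4)²*(1/105625) = (225/16)*(1/105625) = 9/67600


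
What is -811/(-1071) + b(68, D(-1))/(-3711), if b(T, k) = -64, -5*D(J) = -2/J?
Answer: 1026055/1324827 ≈ 0.77448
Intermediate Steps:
D(J) = 2/(5*J) (D(J) = -(-2)/(5*J) = 2/(5*J))
-811/(-1071) + b(68, D(-1))/(-3711) = -811/(-1071) - 64/(-3711) = -811*(-1/1071) - 64*(-1/3711) = 811/1071 + 64/3711 = 1026055/1324827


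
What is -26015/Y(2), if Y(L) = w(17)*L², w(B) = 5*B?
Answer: -5203/68 ≈ -76.515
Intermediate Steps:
Y(L) = 85*L² (Y(L) = (5*17)*L² = 85*L²)
-26015/Y(2) = -26015/(85*2²) = -26015/(85*4) = -26015/340 = -26015*1/340 = -5203/68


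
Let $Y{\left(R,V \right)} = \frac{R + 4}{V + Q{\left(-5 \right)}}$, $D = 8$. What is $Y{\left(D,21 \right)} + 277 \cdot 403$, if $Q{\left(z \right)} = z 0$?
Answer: $\frac{781421}{7} \approx 1.1163 \cdot 10^{5}$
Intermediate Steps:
$Q{\left(z \right)} = 0$
$Y{\left(R,V \right)} = \frac{4 + R}{V}$ ($Y{\left(R,V \right)} = \frac{R + 4}{V + 0} = \frac{4 + R}{V}$)
$Y{\left(D,21 \right)} + 277 \cdot 403 = \frac{4 + 8}{21} + 277 \cdot 403 = \frac{1}{21} \cdot 12 + 111631 = \frac{4}{7} + 111631 = \frac{781421}{7}$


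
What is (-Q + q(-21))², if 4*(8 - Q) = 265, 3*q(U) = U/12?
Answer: 29929/9 ≈ 3325.4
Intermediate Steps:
q(U) = U/36 (q(U) = (U/12)/3 = U/36)
Q = -233/4 (Q = 8 - ¼*265 = 8 - 265/4 = -233/4 ≈ -58.250)
(-Q + q(-21))² = (-1*(-233/4) + (1/36)*(-21))² = (233/4 - 7/12)² = (173/3)² = 29929/9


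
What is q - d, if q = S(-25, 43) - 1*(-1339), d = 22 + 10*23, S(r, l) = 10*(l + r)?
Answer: 1267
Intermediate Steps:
S(r, l) = 10*l + 10*r
d = 252 (d = 22 + 230 = 252)
q = 1519 (q = (10*43 + 10*(-25)) - 1*(-1339) = (430 - 250) + 1339 = 180 + 1339 = 1519)
q - d = 1519 - 1*252 = 1519 - 252 = 1267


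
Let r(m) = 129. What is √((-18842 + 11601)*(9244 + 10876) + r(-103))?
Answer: I*√145688791 ≈ 12070.0*I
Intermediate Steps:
√((-18842 + 11601)*(9244 + 10876) + r(-103)) = √((-18842 + 11601)*(9244 + 10876) + 129) = √(-7241*20120 + 129) = √(-145688920 + 129) = √(-145688791) = I*√145688791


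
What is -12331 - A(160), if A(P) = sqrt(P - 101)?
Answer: -12331 - sqrt(59) ≈ -12339.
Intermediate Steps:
A(P) = sqrt(-101 + P)
-12331 - A(160) = -12331 - sqrt(-101 + 160) = -12331 - sqrt(59)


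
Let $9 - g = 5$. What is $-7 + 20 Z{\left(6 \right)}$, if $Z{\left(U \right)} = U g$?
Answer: $473$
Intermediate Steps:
$g = 4$ ($g = 9 - 5 = 4$)
$Z{\left(U \right)} = 4 U$ ($Z{\left(U \right)} = U 4 = 4 U$)
$-7 + 20 Z{\left(6 \right)} = -7 + 20 \cdot 4 \cdot 6 = -7 + 20 \cdot 24 = -7 + 480 = 473$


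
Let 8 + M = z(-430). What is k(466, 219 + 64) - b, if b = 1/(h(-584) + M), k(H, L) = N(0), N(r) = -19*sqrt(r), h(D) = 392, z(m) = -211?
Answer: -1/173 ≈ -0.0057803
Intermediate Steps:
M = -219 (M = -8 - 211 = -219)
k(H, L) = 0 (k(H, L) = -19*sqrt(0) = -19*0 = 0)
b = 1/173 (b = 1/(392 - 219) = 1/173 ≈ 0.0057803)
k(466, 219 + 64) - b = 0 - 1*1/173 = 0 - 1/173 = -1/173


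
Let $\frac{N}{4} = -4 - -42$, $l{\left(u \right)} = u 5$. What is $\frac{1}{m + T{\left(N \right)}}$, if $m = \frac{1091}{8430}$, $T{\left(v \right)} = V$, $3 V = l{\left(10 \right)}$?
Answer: $\frac{2810}{47197} \approx 0.059538$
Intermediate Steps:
$l{\left(u \right)} = 5 u$
$N = 152$ ($N = 4 \left(-4 - -42\right) = 4 \left(-4 + 42\right) = 4 \cdot 38 = 152$)
$V = \frac{50}{3}$ ($V = \frac{5 \cdot 10}{3} = \frac{1}{3} \cdot 50 = \frac{50}{3} \approx 16.667$)
$T{\left(v \right)} = \frac{50}{3}$
$m = \frac{1091}{8430}$ ($m = 1091 \cdot \frac{1}{8430} = \frac{1091}{8430} \approx 0.12942$)
$\frac{1}{m + T{\left(N \right)}} = \frac{1}{\frac{1091}{8430} + \frac{50}{3}} = \frac{1}{\frac{47197}{2810}} = \frac{2810}{47197}$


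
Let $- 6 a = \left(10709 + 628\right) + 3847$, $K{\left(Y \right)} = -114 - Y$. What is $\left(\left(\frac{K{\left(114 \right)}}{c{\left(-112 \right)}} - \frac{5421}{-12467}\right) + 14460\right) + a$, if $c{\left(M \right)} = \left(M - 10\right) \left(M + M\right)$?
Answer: $\frac{33498192941}{2807952} \approx 11930.0$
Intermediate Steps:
$c{\left(M \right)} = 2 M \left(-10 + M\right)$ ($c{\left(M \right)} = \left(-10 + M\right) 2 M = 2 M \left(-10 + M\right)$)
$a = - \frac{7592}{3}$ ($a = - \frac{\left(10709 + 628\right) + 3847}{6} = - \frac{11337 + 3847}{6} = \left(- \frac{1}{6}\right) 15184 = - \frac{7592}{3} \approx -2530.7$)
$\left(\left(\frac{K{\left(114 \right)}}{c{\left(-112 \right)}} - \frac{5421}{-12467}\right) + 14460\right) + a = \left(\left(\frac{-114 - 114}{2 \left(-112\right) \left(-10 - 112\right)} - \frac{5421}{-12467}\right) + 14460\right) - \frac{7592}{3} = \left(\left(\frac{-114 - 114}{2 \left(-112\right) \left(-122\right)} - - \frac{417}{959}\right) + 14460\right) - \frac{7592}{3} = \left(\left(- \frac{228}{27328} + \frac{417}{959}\right) + 14460\right) - \frac{7592}{3} = \left(\left(\left(-228\right) \frac{1}{27328} + \frac{417}{959}\right) + 14460\right) - \frac{7592}{3} = \left(\left(- \frac{57}{6832} + \frac{417}{959}\right) + 14460\right) - \frac{7592}{3} = \left(\frac{399183}{935984} + 14460\right) - \frac{7592}{3} = \frac{13534727823}{935984} - \frac{7592}{3} = \frac{33498192941}{2807952}$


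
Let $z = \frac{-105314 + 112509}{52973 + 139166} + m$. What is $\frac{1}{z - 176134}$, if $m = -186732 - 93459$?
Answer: $- \frac{192139}{87677821980} \approx -2.1914 \cdot 10^{-6}$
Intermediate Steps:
$m = -280191$
$z = - \frac{53835611354}{192139}$ ($z = \frac{-105314 + 112509}{52973 + 139166} - 280191 = \frac{7195}{192139} - 280191 = - \frac{53835611354}{192139} \approx -2.8019 \cdot 10^{5}$)
$\frac{1}{z - 176134} = \frac{1}{- \frac{53835611354}{192139} - 176134} = \frac{1}{- \frac{87677821980}{192139}} = - \frac{192139}{87677821980}$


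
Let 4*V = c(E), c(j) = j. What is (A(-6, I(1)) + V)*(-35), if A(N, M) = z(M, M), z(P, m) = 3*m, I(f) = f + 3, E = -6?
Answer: -735/2 ≈ -367.50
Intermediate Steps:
I(f) = 3 + f
V = -3/2 (V = (¼)*(-6) = -3/2 ≈ -1.5000)
A(N, M) = 3*M
(A(-6, I(1)) + V)*(-35) = (3*(3 + 1) - 3/2)*(-35) = (3*4 - 3/2)*(-35) = (12 - 3/2)*(-35) = (21/2)*(-35) = -735/2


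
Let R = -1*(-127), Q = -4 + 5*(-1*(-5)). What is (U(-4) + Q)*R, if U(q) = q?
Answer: 2159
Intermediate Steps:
Q = 21 (Q = -4 + 5*5 = -4 + 25 = 21)
R = 127
(U(-4) + Q)*R = (-4 + 21)*127 = 17*127 = 2159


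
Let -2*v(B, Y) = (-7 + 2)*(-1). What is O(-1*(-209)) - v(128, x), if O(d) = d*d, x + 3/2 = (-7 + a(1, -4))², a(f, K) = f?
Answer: 87367/2 ≈ 43684.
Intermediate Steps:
x = 69/2 (x = -3/2 + (-7 + 1)² = -3/2 + (-6)² = -3/2 + 36 = 69/2 ≈ 34.500)
O(d) = d²
v(B, Y) = -5/2 (v(B, Y) = -(-7 + 2)*(-1)/2 = -(-5)*(-1)/2 = -½*5 = -5/2)
O(-1*(-209)) - v(128, x) = (-1*(-209))² - 1*(-5/2) = 209² + 5/2 = 43681 + 5/2 = 87367/2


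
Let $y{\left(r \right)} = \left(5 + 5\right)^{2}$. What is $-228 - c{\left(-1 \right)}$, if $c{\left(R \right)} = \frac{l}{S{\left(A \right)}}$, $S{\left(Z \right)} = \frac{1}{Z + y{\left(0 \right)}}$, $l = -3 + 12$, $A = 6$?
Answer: $-1182$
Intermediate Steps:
$y{\left(r \right)} = 100$ ($y{\left(r \right)} = 10^{2} = 100$)
$l = 9$
$S{\left(Z \right)} = \frac{1}{100 + Z}$ ($S{\left(Z \right)} = \frac{1}{Z + 100} = \frac{1}{100 + Z}$)
$c{\left(R \right)} = 954$ ($c{\left(R \right)} = \frac{9}{\frac{1}{100 + 6}} = \frac{9}{\frac{1}{106}} = 9 \frac{1}{\frac{1}{106}} = 9 \cdot 106 = 954$)
$-228 - c{\left(-1 \right)} = -228 - 954 = -1182$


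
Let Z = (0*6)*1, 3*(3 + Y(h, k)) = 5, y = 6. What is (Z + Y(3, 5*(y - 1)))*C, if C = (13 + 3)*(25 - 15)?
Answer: -640/3 ≈ -213.33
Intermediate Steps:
Y(h, k) = -4/3 (Y(h, k) = -3 + (⅓)*5 = -3 + 5/3 = -4/3)
C = 160 (C = 16*10 = 160)
Z = 0 (Z = 0*1 = 0)
(Z + Y(3, 5*(y - 1)))*C = (0 - 4/3)*160 = -4/3*160 = -640/3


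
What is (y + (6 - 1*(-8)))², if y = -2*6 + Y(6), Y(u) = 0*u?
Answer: 4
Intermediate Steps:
Y(u) = 0
y = -12 (y = -2*6 + 0 = -12 + 0 = -12)
(y + (6 - 1*(-8)))² = (-12 + (6 - 1*(-8)))² = (-12 + (6 + 8))² = (-12 + 14)² = 2² = 4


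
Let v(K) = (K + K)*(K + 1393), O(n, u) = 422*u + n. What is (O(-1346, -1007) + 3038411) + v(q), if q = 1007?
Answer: 7445711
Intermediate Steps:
O(n, u) = n + 422*u
v(K) = 2*K*(1393 + K) (v(K) = (2*K)*(1393 + K) = 2*K*(1393 + K))
(O(-1346, -1007) + 3038411) + v(q) = ((-1346 + 422*(-1007)) + 3038411) + 2*1007*(1393 + 1007) = ((-1346 - 424954) + 3038411) + 2*1007*2400 = (-426300 + 3038411) + 4833600 = 2612111 + 4833600 = 7445711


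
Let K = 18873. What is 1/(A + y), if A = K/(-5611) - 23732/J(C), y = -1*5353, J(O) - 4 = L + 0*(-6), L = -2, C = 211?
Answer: -5611/96634682 ≈ -5.8064e-5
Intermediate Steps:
J(O) = 2 (J(O) = 4 + (-2 + 0*(-6)) = 4 + (-2 + 0) = 4 - 2 = 2)
y = -5353
A = -66598999/5611 (A = 18873/(-5611) - 23732/2 = 18873*(-1/5611) - 23732*½ = -18873/5611 - 11866 = -66598999/5611 ≈ -11869.)
1/(A + y) = 1/(-66598999/5611 - 5353) = 1/(-96634682/5611) = -5611/96634682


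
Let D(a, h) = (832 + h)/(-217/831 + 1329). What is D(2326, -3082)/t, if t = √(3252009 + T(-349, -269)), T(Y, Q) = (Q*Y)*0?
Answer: -311625*√3252009/598468300273 ≈ -0.00093900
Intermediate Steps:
T(Y, Q) = 0
D(a, h) = 345696/552091 + 831*h/1104182 (D(a, h) = (832 + h)/(-217*1/831 + 1329) = (832 + h)/(-217/831 + 1329) = (832 + h)/(1104182/831) = (832 + h)*(831/1104182) = 345696/552091 + 831*h/1104182)
t = √3252009 (t = √(3252009 + 0) = √3252009 ≈ 1803.3)
D(2326, -3082)/t = (345696/552091 + (831/1104182)*(-3082))/(√3252009) = (345696/552091 - 1280571/552091)*(√3252009/3252009) = -311625*√3252009/598468300273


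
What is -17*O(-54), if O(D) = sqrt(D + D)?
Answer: -102*I*sqrt(3) ≈ -176.67*I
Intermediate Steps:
O(D) = sqrt(2)*sqrt(D) (O(D) = sqrt(2*D) = sqrt(2)*sqrt(D))
-17*O(-54) = -17*sqrt(2)*sqrt(-54) = -17*sqrt(2)*3*I*sqrt(6) = -102*I*sqrt(3)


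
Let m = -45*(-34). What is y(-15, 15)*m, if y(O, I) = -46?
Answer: -70380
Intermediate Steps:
m = 1530
y(-15, 15)*m = -46*1530 = -70380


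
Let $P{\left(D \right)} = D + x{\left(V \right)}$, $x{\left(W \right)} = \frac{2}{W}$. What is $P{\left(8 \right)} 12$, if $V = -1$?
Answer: $72$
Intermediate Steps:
$P{\left(D \right)} = -2 + D$ ($P{\left(D \right)} = D + \frac{2}{-1} = D + 2 \left(-1\right) = D - 2 = -2 + D$)
$P{\left(8 \right)} 12 = \left(-2 + 8\right) 12 = 6 \cdot 12 = 72$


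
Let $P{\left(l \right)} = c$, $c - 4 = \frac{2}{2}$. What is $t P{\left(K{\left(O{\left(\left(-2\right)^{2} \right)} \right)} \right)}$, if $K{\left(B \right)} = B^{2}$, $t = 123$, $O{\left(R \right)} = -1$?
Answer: $615$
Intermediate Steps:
$c = 5$ ($c = 4 + \frac{2}{2} = 4 + 2 \cdot \frac{1}{2} = 4 + 1 = 5$)
$P{\left(l \right)} = 5$
$t P{\left(K{\left(O{\left(\left(-2\right)^{2} \right)} \right)} \right)} = 123 \cdot 5 = 615$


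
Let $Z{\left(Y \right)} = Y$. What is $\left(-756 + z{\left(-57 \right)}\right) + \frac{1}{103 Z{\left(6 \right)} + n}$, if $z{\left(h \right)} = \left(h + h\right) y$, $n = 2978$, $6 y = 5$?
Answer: $- \frac{3060195}{3596} \approx -851.0$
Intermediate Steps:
$y = \frac{5}{6}$ ($y = \frac{1}{6} \cdot 5 = \frac{5}{6} \approx 0.83333$)
$z{\left(h \right)} = \frac{5 h}{3}$ ($z{\left(h \right)} = \left(h + h\right) \frac{5}{6} = 2 h \frac{5}{6} = \frac{5 h}{3}$)
$\left(-756 + z{\left(-57 \right)}\right) + \frac{1}{103 Z{\left(6 \right)} + n} = \left(-756 + \frac{5}{3} \left(-57\right)\right) + \frac{1}{103 \cdot 6 + 2978} = \left(-756 - 95\right) + \frac{1}{618 + 2978} = -851 + \frac{1}{3596} = - \frac{3060195}{3596}$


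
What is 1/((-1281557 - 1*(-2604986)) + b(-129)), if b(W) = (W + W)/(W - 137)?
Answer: 133/176016186 ≈ 7.5561e-7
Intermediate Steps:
b(W) = 2*W/(-137 + W) (b(W) = (2*W)/(-137 + W) = 2*W/(-137 + W))
1/((-1281557 - 1*(-2604986)) + b(-129)) = 1/((-1281557 - 1*(-2604986)) + 2*(-129)/(-137 - 129)) = 1/((-1281557 + 2604986) + 2*(-129)/(-266)) = 1/(1323429 + 2*(-129)*(-1/266)) = 1/(1323429 + 129/133) = 1/(176016186/133) = 133/176016186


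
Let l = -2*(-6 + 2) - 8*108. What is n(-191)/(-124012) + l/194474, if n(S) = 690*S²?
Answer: -174835153219/861325346 ≈ -202.98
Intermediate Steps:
l = -856 (l = -2*(-4) - 864 = 8 - 864 = -856)
n(-191)/(-124012) + l/194474 = (690*(-191)²)/(-124012) - 856/194474 = (690*36481)*(-1/124012) - 856*1/194474 = 25171890*(-1/124012) - 428/97237 = -12585945/62006 - 428/97237 = -174835153219/861325346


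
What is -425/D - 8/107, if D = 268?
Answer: -47619/28676 ≈ -1.6606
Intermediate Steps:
-425/D - 8/107 = -425/268 - 8/107 = -47619/28676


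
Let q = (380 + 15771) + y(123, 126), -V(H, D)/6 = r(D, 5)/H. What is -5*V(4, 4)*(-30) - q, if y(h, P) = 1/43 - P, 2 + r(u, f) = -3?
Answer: -640701/43 ≈ -14900.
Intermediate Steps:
r(u, f) = -5 (r(u, f) = -2 - 3 = -5)
y(h, P) = 1/43 - P
V(H, D) = 30/H (V(H, D) = -(-30)/H = 30/H)
q = 689076/43 (q = (380 + 15771) + (1/43 - 1*126) = 16151 + (1/43 - 126) = 16151 - 5417/43 = 689076/43 ≈ 16025.)
-5*V(4, 4)*(-30) - q = -150/4*(-30) - 1*689076/43 = -150/4*(-30) - 689076/43 = -5*15/2*(-30) - 689076/43 = -75/2*(-30) - 689076/43 = 1125 - 689076/43 = -640701/43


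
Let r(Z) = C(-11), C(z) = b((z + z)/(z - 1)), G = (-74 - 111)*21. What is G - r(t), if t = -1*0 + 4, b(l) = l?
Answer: -23321/6 ≈ -3886.8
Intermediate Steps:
t = 4 (t = 0 + 4 = 4)
G = -3885 (G = -185*21 = -3885)
C(z) = 2*z/(-1 + z) (C(z) = (z + z)/(z - 1) = (2*z)/(-1 + z) = 2*z/(-1 + z))
r(Z) = 11/6 (r(Z) = 2*(-11)/(-1 - 11) = 2*(-11)/(-12) = 2*(-11)*(-1/12) = 11/6)
G - r(t) = -3885 - 1*11/6 = -3885 - 11/6 = -23321/6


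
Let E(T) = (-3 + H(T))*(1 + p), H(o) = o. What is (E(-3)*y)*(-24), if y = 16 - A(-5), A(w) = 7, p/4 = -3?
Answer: -14256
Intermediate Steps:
p = -12 (p = 4*(-3) = -12)
y = 9 (y = 16 - 1*7 = 16 - 7 = 9)
E(T) = 33 - 11*T (E(T) = (-3 + T)*(1 - 12) = (-3 + T)*(-11) = 33 - 11*T)
(E(-3)*y)*(-24) = ((33 - 11*(-3))*9)*(-24) = ((33 + 33)*9)*(-24) = (66*9)*(-24) = 594*(-24) = -14256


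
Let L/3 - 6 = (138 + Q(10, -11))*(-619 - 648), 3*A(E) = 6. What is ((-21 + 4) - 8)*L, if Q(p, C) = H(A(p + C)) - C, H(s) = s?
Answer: 14348325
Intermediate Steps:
A(E) = 2 (A(E) = (⅓)*6 = 2)
Q(p, C) = 2 - C
L = -573933 (L = 18 + 3*((138 + (2 - 1*(-11)))*(-619 - 648)) = 18 + 3*((138 + (2 + 11))*(-1267)) = 18 + 3*((138 + 13)*(-1267)) = 18 + 3*(151*(-1267)) = 18 + 3*(-191317) = 18 - 573951 = -573933)
((-21 + 4) - 8)*L = ((-21 + 4) - 8)*(-573933) = (-17 - 8)*(-573933) = -25*(-573933) = 14348325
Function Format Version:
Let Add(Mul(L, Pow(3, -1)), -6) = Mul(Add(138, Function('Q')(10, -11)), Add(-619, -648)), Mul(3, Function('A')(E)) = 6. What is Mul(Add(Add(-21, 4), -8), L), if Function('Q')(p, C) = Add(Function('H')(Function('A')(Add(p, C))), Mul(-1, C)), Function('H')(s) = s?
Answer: 14348325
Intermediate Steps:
Function('A')(E) = 2 (Function('A')(E) = Mul(Rational(1, 3), 6) = 2)
Function('Q')(p, C) = Add(2, Mul(-1, C))
L = -573933 (L = Add(18, Mul(3, Mul(Add(138, Add(2, Mul(-1, -11))), Add(-619, -648)))) = Add(18, Mul(3, Mul(Add(138, Add(2, 11)), -1267))) = Add(18, Mul(3, Mul(Add(138, 13), -1267))) = Add(18, Mul(3, Mul(151, -1267))) = Add(18, Mul(3, -191317)) = Add(18, -573951) = -573933)
Mul(Add(Add(-21, 4), -8), L) = Mul(Add(Add(-21, 4), -8), -573933) = Mul(Add(-17, -8), -573933) = Mul(-25, -573933) = 14348325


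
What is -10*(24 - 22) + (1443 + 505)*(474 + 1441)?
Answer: 3730400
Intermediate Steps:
-10*(24 - 22) + (1443 + 505)*(474 + 1441) = -10*2 + 1948*1915 = -20 + 3730420 = 3730400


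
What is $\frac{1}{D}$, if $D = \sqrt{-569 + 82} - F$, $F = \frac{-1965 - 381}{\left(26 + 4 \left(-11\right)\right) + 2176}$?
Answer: $\frac{1265667}{568361296} - \frac{1164241 i \sqrt{487}}{568361296} \approx 0.0022269 - 0.045205 i$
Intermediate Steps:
$F = - \frac{1173}{1079}$ ($F = - \frac{2346}{\left(26 - 44\right) + 2176} = - \frac{2346}{-18 + 2176} = - \frac{2346}{2158} = \left(-2346\right) \frac{1}{2158} = - \frac{1173}{1079} \approx -1.0871$)
$D = \frac{1173}{1079} + i \sqrt{487}$ ($D = \sqrt{-569 + 82} - - \frac{1173}{1079} = \sqrt{-487} + \frac{1173}{1079} = i \sqrt{487} + \frac{1173}{1079} = \frac{1173}{1079} + i \sqrt{487} \approx 1.0871 + 22.068 i$)
$\frac{1}{D} = \frac{1}{\frac{1173}{1079} + i \sqrt{487}}$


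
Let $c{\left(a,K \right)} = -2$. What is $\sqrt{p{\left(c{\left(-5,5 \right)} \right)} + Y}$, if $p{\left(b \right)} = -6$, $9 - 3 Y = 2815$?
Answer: $\frac{2 i \sqrt{2118}}{3} \approx 30.681 i$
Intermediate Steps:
$Y = - \frac{2806}{3}$ ($Y = 3 - \frac{2815}{3} = - \frac{2806}{3} \approx -935.33$)
$\sqrt{p{\left(c{\left(-5,5 \right)} \right)} + Y} = \sqrt{-6 - \frac{2806}{3}} = \sqrt{- \frac{2824}{3}} = \frac{2 i \sqrt{2118}}{3}$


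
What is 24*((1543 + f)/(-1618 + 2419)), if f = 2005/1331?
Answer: 5481968/118459 ≈ 46.277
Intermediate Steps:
f = 2005/1331 (f = 2005*(1/1331) = 2005/1331 ≈ 1.5064)
24*((1543 + f)/(-1618 + 2419)) = 24*((1543 + 2005/1331)/(-1618 + 2419)) = 24*((2055738/1331)/801) = 24*((2055738/1331)*(1/801)) = 24*(685246/355377) = 5481968/118459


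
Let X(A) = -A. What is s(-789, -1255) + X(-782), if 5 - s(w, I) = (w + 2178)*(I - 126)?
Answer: 1918996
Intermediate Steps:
s(w, I) = 5 - (-126 + I)*(2178 + w) (s(w, I) = 5 - (w + 2178)*(I - 126) = 5 - (2178 + w)*(-126 + I) = 5 - (-126 + I)*(2178 + w))
s(-789, -1255) + X(-782) = (274433 - 2178*(-1255) + 126*(-789) - 1*(-1255)*(-789)) - 1*(-782) = (274433 + 2733390 - 99414 - 990195) + 782 = 1918214 + 782 = 1918996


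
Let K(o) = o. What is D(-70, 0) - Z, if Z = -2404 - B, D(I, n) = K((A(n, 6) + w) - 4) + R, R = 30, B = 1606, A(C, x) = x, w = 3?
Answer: 4045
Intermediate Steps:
D(I, n) = 35 (D(I, n) = ((6 + 3) - 4) + 30 = (9 - 4) + 30 = 5 + 30 = 35)
Z = -4010 (Z = -2404 - 1*1606 = -2404 - 1606 = -4010)
D(-70, 0) - Z = 35 - 1*(-4010) = 35 + 4010 = 4045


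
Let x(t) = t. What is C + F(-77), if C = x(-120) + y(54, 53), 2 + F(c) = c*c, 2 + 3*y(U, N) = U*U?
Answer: 20335/3 ≈ 6778.3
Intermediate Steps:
y(U, N) = -⅔ + U²/3 (y(U, N) = -⅔ + (U*U)/3 = -⅔ + U²/3)
F(c) = -2 + c² (F(c) = -2 + c*c = -2 + c²)
C = 2554/3 (C = -120 + (-⅔ + (⅓)*54²) = -120 + (-⅔ + (⅓)*2916) = -120 + (-⅔ + 972) = -120 + 2914/3 = 2554/3 ≈ 851.33)
C + F(-77) = 2554/3 + (-2 + (-77)²) = 2554/3 + (-2 + 5929) = 2554/3 + 5927 = 20335/3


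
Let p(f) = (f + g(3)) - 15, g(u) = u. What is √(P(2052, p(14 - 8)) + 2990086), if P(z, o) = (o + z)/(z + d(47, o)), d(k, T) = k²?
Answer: 2*√13572092983603/4261 ≈ 1729.2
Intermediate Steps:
p(f) = -12 + f (p(f) = (f + 3) - 15 = (3 + f) - 15 = -12 + f)
P(z, o) = (o + z)/(2209 + z) (P(z, o) = (o + z)/(z + 47²) = (o + z)/(z + 2209) = (o + z)/(2209 + z))
√(P(2052, p(14 - 8)) + 2990086) = √(((-12 + (14 - 8)) + 2052)/(2209 + 2052) + 2990086) = √(((-12 + 6) + 2052)/4261 + 2990086) = √((-6 + 2052)/4261 + 2990086) = √((1/4261)*2046 + 2990086) = √(2046/4261 + 2990086) = √(12740758492/4261) = 2*√13572092983603/4261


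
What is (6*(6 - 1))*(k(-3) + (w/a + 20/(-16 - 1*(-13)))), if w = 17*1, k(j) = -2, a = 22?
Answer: -2605/11 ≈ -236.82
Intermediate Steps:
w = 17
(6*(6 - 1))*(k(-3) + (w/a + 20/(-16 - 1*(-13)))) = (6*(6 - 1))*(-2 + (17/22 + 20/(-16 - 1*(-13)))) = (6*5)*(-2 + (17*(1/22) + 20/(-16 + 13))) = 30*(-2 + (17/22 + 20/(-3))) = 30*(-2 + (17/22 + 20*(-1/3))) = 30*(-2 + (17/22 - 20/3)) = 30*(-2 - 389/66) = 30*(-521/66) = -2605/11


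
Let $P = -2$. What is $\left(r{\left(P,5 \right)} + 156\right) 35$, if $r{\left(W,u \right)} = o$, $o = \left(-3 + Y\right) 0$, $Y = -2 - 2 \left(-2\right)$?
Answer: $5460$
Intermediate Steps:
$Y = 2$ ($Y = -2 - -4 = -2 + 4 = 2$)
$o = 0$ ($o = \left(-3 + 2\right) 0 = \left(-1\right) 0 = 0$)
$r{\left(W,u \right)} = 0$
$\left(r{\left(P,5 \right)} + 156\right) 35 = \left(0 + 156\right) 35 = 156 \cdot 35 = 5460$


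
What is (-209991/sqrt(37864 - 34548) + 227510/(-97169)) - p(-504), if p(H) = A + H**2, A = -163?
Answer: -24666869667/97169 - 209991*sqrt(829)/1658 ≈ -2.5750e+5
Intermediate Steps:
p(H) = -163 + H**2
(-209991/sqrt(37864 - 34548) + 227510/(-97169)) - p(-504) = (-209991/sqrt(37864 - 34548) + 227510/(-97169)) - (-163 + (-504)**2) = (-209991*sqrt(829)/1658 + 227510*(-1/97169)) - (-163 + 254016) = (-209991*sqrt(829)/1658 - 227510/97169) - 1*253853 = (-209991*sqrt(829)/1658 - 227510/97169) - 253853 = (-227510/97169 - 209991*sqrt(829)/1658) - 253853 = -24666869667/97169 - 209991*sqrt(829)/1658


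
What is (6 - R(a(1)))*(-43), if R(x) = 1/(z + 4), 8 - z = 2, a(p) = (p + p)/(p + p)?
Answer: -2537/10 ≈ -253.70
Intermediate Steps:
a(p) = 1 (a(p) = (2*p)/((2*p)) = (2*p)*(1/(2*p)) = 1)
z = 6 (z = 8 - 1*2 = 8 - 2 = 6)
R(x) = 1/10 (R(x) = 1/(6 + 4) = 1/10)
(6 - R(a(1)))*(-43) = (6 - 1*1/10)*(-43) = (6 - 1/10)*(-43) = (59/10)*(-43) = -2537/10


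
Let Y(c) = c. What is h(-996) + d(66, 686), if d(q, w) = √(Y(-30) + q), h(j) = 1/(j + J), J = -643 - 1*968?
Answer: 15641/2607 ≈ 5.9996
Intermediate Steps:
J = -1611 (J = -643 - 968 = -1611)
h(j) = 1/(-1611 + j) (h(j) = 1/(j - 1611) = 1/(-1611 + j))
d(q, w) = √(-30 + q)
h(-996) + d(66, 686) = 1/(-1611 - 996) + √(-30 + 66) = 1/(-2607) + √36 = -1/2607 + 6 = 15641/2607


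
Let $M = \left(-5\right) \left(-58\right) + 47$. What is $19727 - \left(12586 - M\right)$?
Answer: $7478$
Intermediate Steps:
$M = 337$ ($M = 290 + 47 = 337$)
$19727 - \left(12586 - M\right) = 19727 - \left(12586 - 337\right) = 19727 - 12249 = 7478$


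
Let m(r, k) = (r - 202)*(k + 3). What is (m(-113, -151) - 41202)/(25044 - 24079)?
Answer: 5418/965 ≈ 5.6145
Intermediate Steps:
m(r, k) = (-202 + r)*(3 + k)
(m(-113, -151) - 41202)/(25044 - 24079) = ((-606 - 202*(-151) + 3*(-113) - 151*(-113)) - 41202)/(25044 - 24079) = ((-606 + 30502 - 339 + 17063) - 41202)/965 = (46620 - 41202)*(1/965) = 5418*(1/965) = 5418/965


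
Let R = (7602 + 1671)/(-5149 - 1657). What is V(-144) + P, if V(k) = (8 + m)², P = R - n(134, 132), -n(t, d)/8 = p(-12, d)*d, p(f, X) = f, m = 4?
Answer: -85274841/6806 ≈ -12529.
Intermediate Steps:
R = -9273/6806 (R = 9273/(-6806) = 9273*(-1/6806) = -9273/6806 ≈ -1.3625)
n(t, d) = 96*d (n(t, d) = -(-96)*d = 96*d)
P = -86254905/6806 (P = -9273/6806 - 96*132 = -9273/6806 - 1*12672 = -9273/6806 - 12672 = -86254905/6806 ≈ -12673.)
V(k) = 144 (V(k) = (8 + 4)² = 12² = 144)
V(-144) + P = 144 - 86254905/6806 = -85274841/6806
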